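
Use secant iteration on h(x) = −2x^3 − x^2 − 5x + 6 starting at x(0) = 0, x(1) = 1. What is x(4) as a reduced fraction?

567363/681955

h(0) = 6, h(1) = −2. x(2) = 1 − (−2)·(1 − 0)/((−2) − 6) = 3/4.
h(1) = −2, h(3/4) = 27/32. x(3) = (3/4) − (27/32)·((3/4) − 1)/((27/32) − (−2)) = 75/91.
h(3/4) = 27/32, h(75/91) = 60426/753571. x(4) = (75/91) − (60426/753571)·((75/91) − (3/4))/((60426/753571) − (27/32)) = 567363/681955.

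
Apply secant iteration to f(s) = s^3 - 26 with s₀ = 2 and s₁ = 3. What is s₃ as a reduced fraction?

28370/9577

f(2) = -18, f(3) = 1. s₂ = 3 - 1·(3 - 2)/(1 - (-18)) = 56/19.
f(3) = 1, f(56/19) = -2718/6859. s₃ = (56/19) - (-2718/6859)·((56/19) - 3)/((-2718/6859) - 1) = 28370/9577.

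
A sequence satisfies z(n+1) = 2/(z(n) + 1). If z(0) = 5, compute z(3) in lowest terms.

z(1) = 2/(5 + 1) = 1/3.
z(2) = 2/(1/3 + 1) = 3/2.
z(3) = 2/(3/2 + 1) = 4/5.

4/5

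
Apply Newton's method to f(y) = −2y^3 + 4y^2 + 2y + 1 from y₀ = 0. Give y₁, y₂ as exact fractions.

y₁ = −1/2, y₂ = −1/7

f'(y) = −6y^2 + 8y + 2.
f(0) = 1, f'(0) = 2, so y₁ = 0 − 1/2 = −1/2.
f(−1/2) = 5/4, f'(−1/2) = −7/2, so y₂ = (−1/2) − (5/4)/(−7/2) = −1/7.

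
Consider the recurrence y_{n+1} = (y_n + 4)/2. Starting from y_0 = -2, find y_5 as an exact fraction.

y_1 = ((-2) + 4)/2 = 1.
y_2 = (1 + 4)/2 = 5/2.
y_3 = ((5/2) + 4)/2 = 13/4.
y_4 = ((13/4) + 4)/2 = 29/8.
y_5 = ((29/8) + 4)/2 = 61/16.

61/16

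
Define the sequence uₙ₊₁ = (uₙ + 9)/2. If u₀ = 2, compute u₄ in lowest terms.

u₁ = (2 + 9)/2 = 11/2.
u₂ = ((11/2) + 9)/2 = 29/4.
u₃ = ((29/4) + 9)/2 = 65/8.
u₄ = ((65/8) + 9)/2 = 137/16.

137/16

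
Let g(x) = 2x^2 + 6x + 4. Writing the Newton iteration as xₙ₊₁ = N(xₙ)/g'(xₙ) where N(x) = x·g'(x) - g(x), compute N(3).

14

g'(x) = 4x + 6.
N(x) = x·g'(x) - g(x) = x·(4x + 6) - (2x^2 + 6x + 4) = 2x^2 - 4.
N(3) = 14.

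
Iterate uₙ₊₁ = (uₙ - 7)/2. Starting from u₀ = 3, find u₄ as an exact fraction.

u₁ = (3 - 7)/2 = -2.
u₂ = ((-2) - 7)/2 = -9/2.
u₃ = ((-9/2) - 7)/2 = -23/4.
u₄ = ((-23/4) - 7)/2 = -51/8.

-51/8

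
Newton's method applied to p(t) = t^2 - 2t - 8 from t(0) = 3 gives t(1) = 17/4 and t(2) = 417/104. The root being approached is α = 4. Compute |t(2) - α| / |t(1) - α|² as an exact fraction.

t(1) - α = 17/4 - 4 = 1/4, so |t(1) - α| = 1/4.
t(2) - α = 417/104 - 4 = 1/104, so |t(2) - α| = 1/104.
|t(1) - α|² = 1/16.
Ratio = (1/104) / (1/16) = 2/13.

2/13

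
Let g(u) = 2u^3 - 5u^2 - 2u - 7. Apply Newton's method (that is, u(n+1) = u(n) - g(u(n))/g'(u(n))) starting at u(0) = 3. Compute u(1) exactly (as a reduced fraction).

g'(u) = 6u^2 - 10u - 2.
g(3) = -4, g'(3) = 22, so u(1) = 3 - (-4)/22 = 35/11.

35/11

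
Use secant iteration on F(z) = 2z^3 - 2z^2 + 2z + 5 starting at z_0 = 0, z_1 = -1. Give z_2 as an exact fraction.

F(0) = 5, F(-1) = -1. z_2 = (-1) - (-1)·((-1) - 0)/((-1) - 5) = -5/6.

-5/6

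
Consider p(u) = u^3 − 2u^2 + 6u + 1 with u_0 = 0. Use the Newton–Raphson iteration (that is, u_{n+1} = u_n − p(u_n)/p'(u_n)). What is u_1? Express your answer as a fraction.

p'(u) = 3u^2 − 4u + 6.
p(0) = 1, p'(0) = 6, so u_1 = 0 − 1/6 = −1/6.

−1/6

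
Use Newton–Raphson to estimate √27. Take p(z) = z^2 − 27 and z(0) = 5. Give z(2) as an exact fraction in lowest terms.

p'(z) = 2z.
p(5) = −2, p'(5) = 10, so z(1) = 5 − (−2)/10 = 26/5.
p(26/5) = 1/25, p'(26/5) = 52/5, so z(2) = (26/5) − (1/25)/(52/5) = 1351/260.

1351/260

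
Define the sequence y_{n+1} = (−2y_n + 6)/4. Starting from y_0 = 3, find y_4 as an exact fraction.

9/8

y_1 = (−2·3 + 6)/4 = 0.
y_2 = (−2·0 + 6)/4 = 3/2.
y_3 = (−2·(3/2) + 6)/4 = 3/4.
y_4 = (−2·(3/4) + 6)/4 = 9/8.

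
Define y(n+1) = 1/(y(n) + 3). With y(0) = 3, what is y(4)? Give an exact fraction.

63/208

y(1) = 1/(3 + 3) = 1/6.
y(2) = 1/(1/6 + 3) = 6/19.
y(3) = 1/(6/19 + 3) = 19/63.
y(4) = 1/(19/63 + 3) = 63/208.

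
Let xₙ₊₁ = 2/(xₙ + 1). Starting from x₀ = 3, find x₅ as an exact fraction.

x₁ = 2/(3 + 1) = 1/2.
x₂ = 2/(1/2 + 1) = 4/3.
x₃ = 2/(4/3 + 1) = 6/7.
x₄ = 2/(6/7 + 1) = 14/13.
x₅ = 2/(14/13 + 1) = 26/27.

26/27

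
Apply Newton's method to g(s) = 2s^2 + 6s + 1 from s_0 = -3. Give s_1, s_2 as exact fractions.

s_1 = -17/6, s_2 = -271/96

g'(s) = 4s + 6.
g(-3) = 1, g'(-3) = -6, so s_1 = (-3) - 1/(-6) = -17/6.
g(-17/6) = 1/18, g'(-17/6) = -16/3, so s_2 = (-17/6) - (1/18)/(-16/3) = -271/96.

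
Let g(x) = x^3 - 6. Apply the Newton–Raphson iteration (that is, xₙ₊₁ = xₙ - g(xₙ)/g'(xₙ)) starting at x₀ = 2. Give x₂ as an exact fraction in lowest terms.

g'(x) = 3x^2.
g(2) = 2, g'(2) = 12, so x₁ = 2 - 2/12 = 11/6.
g(11/6) = 35/216, g'(11/6) = 121/12, so x₂ = (11/6) - (35/216)/(121/12) = 1979/1089.

1979/1089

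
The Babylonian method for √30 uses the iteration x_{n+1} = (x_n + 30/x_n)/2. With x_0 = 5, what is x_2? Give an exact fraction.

x_1 = (5 + 30/5)/2 = 11/2.
x_2 = (11/2 + 30/(11/2))/2 = 241/44.

241/44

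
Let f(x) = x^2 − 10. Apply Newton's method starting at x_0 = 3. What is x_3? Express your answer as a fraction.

f'(x) = 2x.
f(3) = −1, f'(3) = 6, so x_1 = 3 − (−1)/6 = 19/6.
f(19/6) = 1/36, f'(19/6) = 19/3, so x_2 = (19/6) − (1/36)/(19/3) = 721/228.
f(721/228) = 1/51984, f'(721/228) = 721/114, so x_3 = (721/228) − (1/51984)/(721/114) = 1039681/328776.

1039681/328776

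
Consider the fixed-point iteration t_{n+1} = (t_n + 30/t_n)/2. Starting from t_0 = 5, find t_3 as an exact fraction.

t_1 = (5 + 30/5)/2 = 11/2.
t_2 = (11/2 + 30/(11/2))/2 = 241/44.
t_3 = (241/44 + 30/(241/44))/2 = 116161/21208.

116161/21208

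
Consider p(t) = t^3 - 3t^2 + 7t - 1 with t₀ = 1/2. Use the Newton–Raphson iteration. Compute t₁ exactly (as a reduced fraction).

2/19

p'(t) = 3t^2 - 6t + 7.
p(1/2) = 15/8, p'(1/2) = 19/4, so t₁ = (1/2) - (15/8)/(19/4) = 2/19.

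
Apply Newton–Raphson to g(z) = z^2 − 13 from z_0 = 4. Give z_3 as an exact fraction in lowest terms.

g'(z) = 2z.
g(4) = 3, g'(4) = 8, so z_1 = 4 − 3/8 = 29/8.
g(29/8) = 9/64, g'(29/8) = 29/4, so z_2 = (29/8) − (9/64)/(29/4) = 1673/464.
g(1673/464) = 81/215296, g'(1673/464) = 1673/232, so z_3 = (1673/464) − (81/215296)/(1673/232) = 5597777/1552544.

5597777/1552544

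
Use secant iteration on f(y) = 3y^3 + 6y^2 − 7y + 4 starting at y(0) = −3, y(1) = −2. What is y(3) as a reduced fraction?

f(−3) = −2, f(−2) = 18. y(2) = (−2) − 18·((−2) − (−3))/(18 − (−2)) = −29/10.
f(−2) = 18, f(−29/10) = 1593/1000. y(3) = (−29/10) − (1593/1000)·((−29/10) − (−2))/((1593/1000) − 18) = −5446/1823.

−5446/1823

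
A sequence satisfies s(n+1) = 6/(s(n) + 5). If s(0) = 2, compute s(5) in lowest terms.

s(1) = 6/(2 + 5) = 6/7.
s(2) = 6/(6/7 + 5) = 42/41.
s(3) = 6/(42/41 + 5) = 246/247.
s(4) = 6/(246/247 + 5) = 1482/1481.
s(5) = 6/(1482/1481 + 5) = 8886/8887.

8886/8887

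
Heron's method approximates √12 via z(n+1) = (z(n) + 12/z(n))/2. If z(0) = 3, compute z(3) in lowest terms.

18817/5432

z(1) = (3 + 12/3)/2 = 7/2.
z(2) = (7/2 + 12/(7/2))/2 = 97/28.
z(3) = (97/28 + 12/(97/28))/2 = 18817/5432.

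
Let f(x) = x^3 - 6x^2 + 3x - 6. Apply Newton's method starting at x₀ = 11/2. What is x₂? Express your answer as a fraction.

f'(x) = 3x^2 - 12x + 3.
f(11/2) = -37/8, f'(11/2) = 111/4, so x₁ = (11/2) - (-37/8)/(111/4) = 17/3.
f(17/3) = 8/27, f'(17/3) = 94/3, so x₂ = (17/3) - (8/27)/(94/3) = 2393/423.

2393/423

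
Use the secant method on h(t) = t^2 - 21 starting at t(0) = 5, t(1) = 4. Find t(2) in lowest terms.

41/9

h(5) = 4, h(4) = -5. t(2) = 4 - (-5)·(4 - 5)/((-5) - 4) = 41/9.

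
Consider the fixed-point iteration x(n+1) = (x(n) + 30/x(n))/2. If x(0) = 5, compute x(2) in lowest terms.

x(1) = (5 + 30/5)/2 = 11/2.
x(2) = (11/2 + 30/(11/2))/2 = 241/44.

241/44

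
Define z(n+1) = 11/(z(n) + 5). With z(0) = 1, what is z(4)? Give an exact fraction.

z(1) = 11/(1 + 5) = 11/6.
z(2) = 11/(11/6 + 5) = 66/41.
z(3) = 11/(66/41 + 5) = 451/271.
z(4) = 11/(451/271 + 5) = 2981/1806.

2981/1806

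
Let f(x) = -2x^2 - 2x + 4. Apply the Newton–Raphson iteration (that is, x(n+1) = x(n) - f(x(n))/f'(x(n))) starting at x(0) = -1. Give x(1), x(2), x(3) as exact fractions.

x(1) = -3, x(2) = -11/5, x(3) = -171/85

f'(x) = -4x - 2.
f(-1) = 4, f'(-1) = 2, so x(1) = (-1) - 4/2 = -3.
f(-3) = -8, f'(-3) = 10, so x(2) = (-3) - (-8)/10 = -11/5.
f(-11/5) = -32/25, f'(-11/5) = 34/5, so x(3) = (-11/5) - (-32/25)/(34/5) = -171/85.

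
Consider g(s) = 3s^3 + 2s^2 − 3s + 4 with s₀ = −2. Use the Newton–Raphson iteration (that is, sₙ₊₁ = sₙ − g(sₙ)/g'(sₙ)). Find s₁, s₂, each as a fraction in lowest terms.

s₁ = −44/25, s₂ = −476804/278725

g'(s) = 9s^2 + 4s − 3.
g(−2) = −6, g'(−2) = 25, so s₁ = (−2) − (−6)/25 = −44/25.
g(−44/25) = −13752/15625, g'(−44/25) = 11149/625, so s₂ = (−44/25) − (−13752/15625)/(11149/625) = −476804/278725.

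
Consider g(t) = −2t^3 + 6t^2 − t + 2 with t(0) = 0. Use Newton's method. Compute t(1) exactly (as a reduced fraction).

2

g'(t) = −6t^2 + 12t − 1.
g(0) = 2, g'(0) = −1, so t(1) = 0 − 2/(−1) = 2.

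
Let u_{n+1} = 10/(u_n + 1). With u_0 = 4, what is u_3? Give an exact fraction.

30/13

u_1 = 10/(4 + 1) = 2.
u_2 = 10/(2 + 1) = 10/3.
u_3 = 10/(10/3 + 1) = 30/13.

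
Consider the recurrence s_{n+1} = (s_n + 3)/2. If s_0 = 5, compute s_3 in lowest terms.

s_1 = (5 + 3)/2 = 4.
s_2 = (4 + 3)/2 = 7/2.
s_3 = ((7/2) + 3)/2 = 13/4.

13/4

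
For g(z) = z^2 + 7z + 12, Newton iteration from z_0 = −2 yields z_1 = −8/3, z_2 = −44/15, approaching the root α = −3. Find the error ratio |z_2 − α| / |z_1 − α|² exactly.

z_1 − α = −8/3 − (−3) = −8/3 + 3 = 1/3, so |z_1 − α| = 1/3.
z_2 − α = −44/15 − (−3) = −44/15 + 3 = 1/15, so |z_2 − α| = 1/15.
|z_1 − α|² = 1/9.
Ratio = (1/15) / (1/9) = 3/5.

3/5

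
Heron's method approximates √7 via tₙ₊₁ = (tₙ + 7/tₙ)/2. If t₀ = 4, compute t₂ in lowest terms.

977/368

t₁ = (4 + 7/4)/2 = 23/8.
t₂ = (23/8 + 7/(23/8))/2 = 977/368.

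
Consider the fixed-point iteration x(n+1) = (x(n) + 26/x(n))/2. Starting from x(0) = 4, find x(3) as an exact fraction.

x(1) = (4 + 26/4)/2 = 21/4.
x(2) = (21/4 + 26/(21/4))/2 = 857/168.
x(3) = (857/168 + 26/(857/168))/2 = 1468273/287952.

1468273/287952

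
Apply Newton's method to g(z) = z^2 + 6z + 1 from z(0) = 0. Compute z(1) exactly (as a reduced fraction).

-1/6

g'(z) = 2z + 6.
g(0) = 1, g'(0) = 6, so z(1) = 0 - 1/6 = -1/6.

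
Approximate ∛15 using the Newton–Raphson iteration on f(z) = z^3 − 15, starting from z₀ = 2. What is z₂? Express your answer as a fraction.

f'(z) = 3z^2.
f(2) = −7, f'(2) = 12, so z₁ = 2 − (−7)/12 = 31/12.
f(31/12) = 3871/1728, f'(31/12) = 961/48, so z₂ = (31/12) − (3871/1728)/(961/48) = 42751/17298.

42751/17298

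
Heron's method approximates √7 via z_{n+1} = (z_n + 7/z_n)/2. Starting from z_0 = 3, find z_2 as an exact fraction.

127/48

z_1 = (3 + 7/3)/2 = 8/3.
z_2 = (8/3 + 7/(8/3))/2 = 127/48.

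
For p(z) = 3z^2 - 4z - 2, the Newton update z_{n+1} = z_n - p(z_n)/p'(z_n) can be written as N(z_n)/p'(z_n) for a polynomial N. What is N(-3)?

p'(z) = 6z - 4.
N(z) = z·p'(z) - p(z) = z·(6z - 4) - (3z^2 - 4z - 2) = 3z^2 + 2.
N(-3) = 29.

29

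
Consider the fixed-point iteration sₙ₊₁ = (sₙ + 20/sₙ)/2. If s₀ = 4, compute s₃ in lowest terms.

51841/11592

s₁ = (4 + 20/4)/2 = 9/2.
s₂ = (9/2 + 20/(9/2))/2 = 161/36.
s₃ = (161/36 + 20/(161/36))/2 = 51841/11592.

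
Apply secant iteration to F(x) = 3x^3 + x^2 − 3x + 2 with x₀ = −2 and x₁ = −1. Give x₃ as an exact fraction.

−218/143

F(−2) = −12, F(−1) = 3. x₂ = (−1) − 3·((−1) − (−2))/(3 − (−12)) = −6/5.
F(−1) = 3, F(−6/5) = 232/125. x₃ = (−6/5) − (232/125)·((−6/5) − (−1))/((232/125) − 3) = −218/143.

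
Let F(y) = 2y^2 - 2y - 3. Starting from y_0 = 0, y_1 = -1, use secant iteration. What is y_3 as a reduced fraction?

-9/11

F(0) = -3, F(-1) = 1. y_2 = (-1) - 1·((-1) - 0)/(1 - (-3)) = -3/4.
F(-1) = 1, F(-3/4) = -3/8. y_3 = (-3/4) - (-3/8)·((-3/4) - (-1))/((-3/8) - 1) = -9/11.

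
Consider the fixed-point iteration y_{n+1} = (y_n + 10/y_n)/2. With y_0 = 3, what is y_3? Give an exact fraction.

1039681/328776

y_1 = (3 + 10/3)/2 = 19/6.
y_2 = (19/6 + 10/(19/6))/2 = 721/228.
y_3 = (721/228 + 10/(721/228))/2 = 1039681/328776.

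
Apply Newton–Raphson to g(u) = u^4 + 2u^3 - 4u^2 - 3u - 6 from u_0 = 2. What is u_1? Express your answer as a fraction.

70/37

g'(u) = 4u^3 + 6u^2 - 8u - 3.
g(2) = 4, g'(2) = 37, so u_1 = 2 - 4/37 = 70/37.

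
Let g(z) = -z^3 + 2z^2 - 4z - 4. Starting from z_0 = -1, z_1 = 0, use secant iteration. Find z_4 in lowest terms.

-1183448/1734359

g(-1) = 3, g(0) = -4. z_2 = 0 - (-4)·(0 - (-1))/((-4) - 3) = -4/7.
g(0) = -4, g(-4/7) = -300/343. z_3 = (-4/7) - (-300/343)·((-4/7) - 0)/((-300/343) - (-4)) = -49/67.
g(-4/7) = -300/343, g(-49/67) = 116175/300763. z_4 = (-49/67) - (116175/300763)·((-49/67) - (-4/7))/((116175/300763) - (-300/343)) = -1183448/1734359.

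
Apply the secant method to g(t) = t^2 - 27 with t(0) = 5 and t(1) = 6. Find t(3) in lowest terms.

g(5) = -2, g(6) = 9. t(2) = 6 - 9·(6 - 5)/(9 - (-2)) = 57/11.
g(6) = 9, g(57/11) = -18/121. t(3) = (57/11) - (-18/121)·((57/11) - 6)/((-18/121) - 9) = 213/41.

213/41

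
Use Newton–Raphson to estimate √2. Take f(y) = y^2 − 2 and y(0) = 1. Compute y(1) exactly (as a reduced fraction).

f'(y) = 2y.
f(1) = −1, f'(1) = 2, so y(1) = 1 − (−1)/2 = 3/2.

3/2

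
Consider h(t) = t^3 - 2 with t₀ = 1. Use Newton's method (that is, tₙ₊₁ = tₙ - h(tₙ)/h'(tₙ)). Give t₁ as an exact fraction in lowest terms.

4/3

h'(t) = 3t^2.
h(1) = -1, h'(1) = 3, so t₁ = 1 - (-1)/3 = 4/3.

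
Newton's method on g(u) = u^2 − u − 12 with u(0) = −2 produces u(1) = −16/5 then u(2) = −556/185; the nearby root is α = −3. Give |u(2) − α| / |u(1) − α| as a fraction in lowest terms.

1/37

u(1) − α = −16/5 − (−3) = −16/5 + 3 = −1/5, so |u(1) − α| = 1/5.
u(2) − α = −556/185 − (−3) = −556/185 + 3 = −1/185, so |u(2) − α| = 1/185.
Ratio = (1/185) / (1/5) = 1/37.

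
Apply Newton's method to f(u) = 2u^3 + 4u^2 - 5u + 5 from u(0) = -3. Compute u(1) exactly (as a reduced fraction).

f'(u) = 6u^2 + 8u - 5.
f(-3) = 2, f'(-3) = 25, so u(1) = (-3) - 2/25 = -77/25.

-77/25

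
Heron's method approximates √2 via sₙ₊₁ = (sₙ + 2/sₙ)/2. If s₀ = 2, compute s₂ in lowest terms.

s₁ = (2 + 2/2)/2 = 3/2.
s₂ = (3/2 + 2/(3/2))/2 = 17/12.

17/12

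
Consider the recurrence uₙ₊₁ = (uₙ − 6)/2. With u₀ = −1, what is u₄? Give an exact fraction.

−91/16

u₁ = ((−1) − 6)/2 = −7/2.
u₂ = ((−7/2) − 6)/2 = −19/4.
u₃ = ((−19/4) − 6)/2 = −43/8.
u₄ = ((−43/8) − 6)/2 = −91/16.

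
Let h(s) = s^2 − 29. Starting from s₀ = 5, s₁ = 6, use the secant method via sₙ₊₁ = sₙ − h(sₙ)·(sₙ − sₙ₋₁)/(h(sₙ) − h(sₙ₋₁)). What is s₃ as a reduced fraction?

673/125

h(5) = −4, h(6) = 7. s₂ = 6 − 7·(6 − 5)/(7 − (−4)) = 59/11.
h(6) = 7, h(59/11) = −28/121. s₃ = (59/11) − (−28/121)·((59/11) − 6)/((−28/121) − 7) = 673/125.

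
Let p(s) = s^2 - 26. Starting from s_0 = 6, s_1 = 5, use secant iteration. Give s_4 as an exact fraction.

p(6) = 10, p(5) = -1. s_2 = 5 - (-1)·(5 - 6)/((-1) - 10) = 56/11.
p(5) = -1, p(56/11) = -10/121. s_3 = (56/11) - (-10/121)·((56/11) - 5)/((-10/121) - (-1)) = 566/111.
p(56/11) = -10/121, p(566/111) = 10/12321. s_4 = (566/111) - (10/12321)·((566/111) - (56/11))/((10/12321) - (-10/121)) = 31721/6221.

31721/6221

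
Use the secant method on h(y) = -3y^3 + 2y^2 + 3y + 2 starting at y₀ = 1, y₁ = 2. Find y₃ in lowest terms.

h(1) = 4, h(2) = -8. y₂ = 2 - (-8)·(2 - 1)/((-8) - 4) = 4/3.
h(2) = -8, h(4/3) = 22/9. y₃ = (4/3) - (22/9)·((4/3) - 2)/((22/9) - (-8)) = 70/47.

70/47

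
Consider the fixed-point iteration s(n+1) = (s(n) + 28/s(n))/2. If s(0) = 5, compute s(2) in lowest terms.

5609/1060

s(1) = (5 + 28/5)/2 = 53/10.
s(2) = (53/10 + 28/(53/10))/2 = 5609/1060.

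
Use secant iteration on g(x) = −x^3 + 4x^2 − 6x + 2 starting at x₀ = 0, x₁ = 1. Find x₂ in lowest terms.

g(0) = 2, g(1) = −1. x₂ = 1 − (−1)·(1 − 0)/((−1) − 2) = 2/3.

2/3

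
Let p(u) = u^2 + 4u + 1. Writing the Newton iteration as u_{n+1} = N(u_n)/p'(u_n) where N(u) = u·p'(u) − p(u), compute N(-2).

3

p'(u) = 2u + 4.
N(u) = u·p'(u) − p(u) = u·(2u + 4) − (u^2 + 4u + 1) = u^2 − 1.
N(-2) = 3.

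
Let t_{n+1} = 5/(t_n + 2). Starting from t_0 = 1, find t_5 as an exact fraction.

645/443

t_1 = 5/(1 + 2) = 5/3.
t_2 = 5/(5/3 + 2) = 15/11.
t_3 = 5/(15/11 + 2) = 55/37.
t_4 = 5/(55/37 + 2) = 185/129.
t_5 = 5/(185/129 + 2) = 645/443.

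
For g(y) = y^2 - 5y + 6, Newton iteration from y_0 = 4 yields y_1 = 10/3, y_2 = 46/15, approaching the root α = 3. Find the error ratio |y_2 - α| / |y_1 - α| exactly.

1/5

y_1 - α = 10/3 - 3 = 1/3, so |y_1 - α| = 1/3.
y_2 - α = 46/15 - 3 = 1/15, so |y_2 - α| = 1/15.
Ratio = (1/15) / (1/3) = 1/5.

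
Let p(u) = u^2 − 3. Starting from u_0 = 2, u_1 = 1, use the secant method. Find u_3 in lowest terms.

7/4

p(2) = 1, p(1) = −2. u_2 = 1 − (−2)·(1 − 2)/((−2) − 1) = 5/3.
p(1) = −2, p(5/3) = −2/9. u_3 = (5/3) − (−2/9)·((5/3) − 1)/((−2/9) − (−2)) = 7/4.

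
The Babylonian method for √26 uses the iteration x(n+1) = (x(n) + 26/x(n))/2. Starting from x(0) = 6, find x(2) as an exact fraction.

1897/372

x(1) = (6 + 26/6)/2 = 31/6.
x(2) = (31/6 + 26/(31/6))/2 = 1897/372.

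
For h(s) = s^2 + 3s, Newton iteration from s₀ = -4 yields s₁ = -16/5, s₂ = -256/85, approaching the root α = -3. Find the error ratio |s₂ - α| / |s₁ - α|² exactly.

5/17

s₁ - α = -16/5 - (-3) = -16/5 + 3 = -1/5, so |s₁ - α| = 1/5.
s₂ - α = -256/85 - (-3) = -256/85 + 3 = -1/85, so |s₂ - α| = 1/85.
|s₁ - α|² = 1/25.
Ratio = (1/85) / (1/25) = 5/17.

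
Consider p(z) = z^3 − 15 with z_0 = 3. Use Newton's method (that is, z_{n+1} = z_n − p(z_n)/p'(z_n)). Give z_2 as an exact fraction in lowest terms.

35269/14283

p'(z) = 3z^2.
p(3) = 12, p'(3) = 27, so z_1 = 3 − 12/27 = 23/9.
p(23/9) = 1232/729, p'(23/9) = 529/27, so z_2 = (23/9) − (1232/729)/(529/27) = 35269/14283.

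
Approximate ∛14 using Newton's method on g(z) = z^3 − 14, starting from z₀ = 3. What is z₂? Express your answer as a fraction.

452213/187272

g'(z) = 3z^2.
g(3) = 13, g'(3) = 27, so z₁ = 3 − 13/27 = 68/27.
g(68/27) = 38870/19683, g'(68/27) = 4624/243, so z₂ = (68/27) − (38870/19683)/(4624/243) = 452213/187272.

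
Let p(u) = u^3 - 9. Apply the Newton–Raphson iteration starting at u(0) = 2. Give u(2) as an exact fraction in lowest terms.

23401/11250

p'(u) = 3u^2.
p(2) = -1, p'(2) = 12, so u(1) = 2 - (-1)/12 = 25/12.
p(25/12) = 73/1728, p'(25/12) = 625/48, so u(2) = (25/12) - (73/1728)/(625/48) = 23401/11250.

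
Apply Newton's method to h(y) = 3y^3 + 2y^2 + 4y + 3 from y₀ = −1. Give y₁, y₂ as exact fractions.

y₁ = −7/9, y₂ = −59/81

h'(y) = 9y^2 + 4y + 4.
h(−1) = −2, h'(−1) = 9, so y₁ = (−1) − (−2)/9 = −7/9.
h(−7/9) = −76/243, h'(−7/9) = 19/3, so y₂ = (−7/9) − (−76/243)/(19/3) = −59/81.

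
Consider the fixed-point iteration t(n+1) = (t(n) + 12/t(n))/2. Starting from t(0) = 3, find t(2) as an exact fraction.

t(1) = (3 + 12/3)/2 = 7/2.
t(2) = (7/2 + 12/(7/2))/2 = 97/28.

97/28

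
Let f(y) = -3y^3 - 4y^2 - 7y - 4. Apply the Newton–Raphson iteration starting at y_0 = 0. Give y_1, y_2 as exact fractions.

y_1 = -4/7, y_2 = -1308/1841

f'(y) = -9y^2 - 8y - 7.
f(0) = -4, f'(0) = -7, so y_1 = 0 - (-4)/(-7) = -4/7.
f(-4/7) = -256/343, f'(-4/7) = -263/49, so y_2 = (-4/7) - (-256/343)/(-263/49) = -1308/1841.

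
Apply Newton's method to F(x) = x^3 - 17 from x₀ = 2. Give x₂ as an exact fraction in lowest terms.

625/242

F'(x) = 3x^2.
F(2) = -9, F'(2) = 12, so x₁ = 2 - (-9)/12 = 11/4.
F(11/4) = 243/64, F'(11/4) = 363/16, so x₂ = (11/4) - (243/64)/(363/16) = 625/242.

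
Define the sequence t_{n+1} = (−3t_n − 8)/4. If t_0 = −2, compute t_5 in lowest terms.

−481/512

t_1 = (−3·(−2) − 8)/4 = −1/2.
t_2 = (−3·(−1/2) − 8)/4 = −13/8.
t_3 = (−3·(−13/8) − 8)/4 = −25/32.
t_4 = (−3·(−25/32) − 8)/4 = −181/128.
t_5 = (−3·(−181/128) − 8)/4 = −481/512.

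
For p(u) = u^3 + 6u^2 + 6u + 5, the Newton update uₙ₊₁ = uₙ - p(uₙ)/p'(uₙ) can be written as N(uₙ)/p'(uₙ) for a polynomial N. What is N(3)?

103

p'(u) = 3u^2 + 12u + 6.
N(u) = u·p'(u) - p(u) = u·(3u^2 + 12u + 6) - (u^3 + 6u^2 + 6u + 5) = 2u^3 + 6u^2 - 5.
N(3) = 103.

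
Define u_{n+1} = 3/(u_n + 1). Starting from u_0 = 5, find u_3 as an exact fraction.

u_1 = 3/(5 + 1) = 1/2.
u_2 = 3/(1/2 + 1) = 2.
u_3 = 3/(2 + 1) = 1.

1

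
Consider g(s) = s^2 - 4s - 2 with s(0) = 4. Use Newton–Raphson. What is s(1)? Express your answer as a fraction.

g'(s) = 2s - 4.
g(4) = -2, g'(4) = 4, so s(1) = 4 - (-2)/4 = 9/2.

9/2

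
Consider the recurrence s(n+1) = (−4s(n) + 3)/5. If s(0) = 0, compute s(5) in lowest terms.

1383/3125

s(1) = (−4·0 + 3)/5 = 3/5.
s(2) = (−4·(3/5) + 3)/5 = 3/25.
s(3) = (−4·(3/25) + 3)/5 = 63/125.
s(4) = (−4·(63/125) + 3)/5 = 123/625.
s(5) = (−4·(123/625) + 3)/5 = 1383/3125.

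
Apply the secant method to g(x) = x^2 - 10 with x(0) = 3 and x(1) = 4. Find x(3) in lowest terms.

g(3) = -1, g(4) = 6. x(2) = 4 - 6·(4 - 3)/(6 - (-1)) = 22/7.
g(4) = 6, g(22/7) = -6/49. x(3) = (22/7) - (-6/49)·((22/7) - 4)/((-6/49) - 6) = 79/25.

79/25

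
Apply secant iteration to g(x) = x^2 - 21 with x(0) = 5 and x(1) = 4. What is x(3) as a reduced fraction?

353/77

g(5) = 4, g(4) = -5. x(2) = 4 - (-5)·(4 - 5)/((-5) - 4) = 41/9.
g(4) = -5, g(41/9) = -20/81. x(3) = (41/9) - (-20/81)·((41/9) - 4)/((-20/81) - (-5)) = 353/77.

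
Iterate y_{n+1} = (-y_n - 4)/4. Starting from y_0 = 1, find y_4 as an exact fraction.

y_1 = (-1 - 4)/4 = -5/4.
y_2 = (-(-5/4) - 4)/4 = -11/16.
y_3 = (-(-11/16) - 4)/4 = -53/64.
y_4 = (-(-53/64) - 4)/4 = -203/256.

-203/256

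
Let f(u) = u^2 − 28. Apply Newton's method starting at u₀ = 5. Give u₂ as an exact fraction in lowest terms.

5609/1060

f'(u) = 2u.
f(5) = −3, f'(5) = 10, so u₁ = 5 − (−3)/10 = 53/10.
f(53/10) = 9/100, f'(53/10) = 53/5, so u₂ = (53/10) − (9/100)/(53/5) = 5609/1060.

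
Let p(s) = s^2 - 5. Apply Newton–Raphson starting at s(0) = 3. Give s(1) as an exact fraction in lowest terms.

p'(s) = 2s.
p(3) = 4, p'(3) = 6, so s(1) = 3 - 4/6 = 7/3.

7/3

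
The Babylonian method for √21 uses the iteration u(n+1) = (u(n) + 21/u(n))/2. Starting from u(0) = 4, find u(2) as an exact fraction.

u(1) = (4 + 21/4)/2 = 37/8.
u(2) = (37/8 + 21/(37/8))/2 = 2713/592.

2713/592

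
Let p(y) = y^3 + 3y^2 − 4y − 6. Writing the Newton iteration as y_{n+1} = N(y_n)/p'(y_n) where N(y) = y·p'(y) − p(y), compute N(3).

87

p'(y) = 3y^2 + 6y − 4.
N(y) = y·p'(y) − p(y) = y·(3y^2 + 6y − 4) − (y^3 + 3y^2 − 4y − 6) = 2y^3 + 3y^2 + 6.
N(3) = 87.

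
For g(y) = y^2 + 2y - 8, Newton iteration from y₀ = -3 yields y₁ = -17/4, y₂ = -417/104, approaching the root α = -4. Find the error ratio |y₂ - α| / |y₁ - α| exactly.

y₁ - α = -17/4 - (-4) = -17/4 + 4 = -1/4, so |y₁ - α| = 1/4.
y₂ - α = -417/104 - (-4) = -417/104 + 4 = -1/104, so |y₂ - α| = 1/104.
Ratio = (1/104) / (1/4) = 1/26.

1/26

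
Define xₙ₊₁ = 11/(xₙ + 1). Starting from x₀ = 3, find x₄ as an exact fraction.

649/224

x₁ = 11/(3 + 1) = 11/4.
x₂ = 11/(11/4 + 1) = 44/15.
x₃ = 11/(44/15 + 1) = 165/59.
x₄ = 11/(165/59 + 1) = 649/224.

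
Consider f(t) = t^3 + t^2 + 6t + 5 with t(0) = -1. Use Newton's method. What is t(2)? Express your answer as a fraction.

-1895/2226

f'(t) = 3t^2 + 2t + 6.
f(-1) = -1, f'(-1) = 7, so t(1) = (-1) - (-1)/7 = -6/7.
f(-6/7) = -13/343, f'(-6/7) = 318/49, so t(2) = (-6/7) - (-13/343)/(318/49) = -1895/2226.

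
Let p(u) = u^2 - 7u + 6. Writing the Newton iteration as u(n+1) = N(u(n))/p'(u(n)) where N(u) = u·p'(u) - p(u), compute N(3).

3

p'(u) = 2u - 7.
N(u) = u·p'(u) - p(u) = u·(2u - 7) - (u^2 - 7u + 6) = u^2 - 6.
N(3) = 3.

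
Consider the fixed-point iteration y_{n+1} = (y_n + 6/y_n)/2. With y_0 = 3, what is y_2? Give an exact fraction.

y_1 = (3 + 6/3)/2 = 5/2.
y_2 = (5/2 + 6/(5/2))/2 = 49/20.

49/20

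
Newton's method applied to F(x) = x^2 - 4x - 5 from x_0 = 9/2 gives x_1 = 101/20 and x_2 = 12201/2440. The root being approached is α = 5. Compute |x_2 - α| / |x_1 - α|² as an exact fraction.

10/61

x_1 - α = 101/20 - 5 = 1/20, so |x_1 - α| = 1/20.
x_2 - α = 12201/2440 - 5 = 1/2440, so |x_2 - α| = 1/2440.
|x_1 - α|² = 1/400.
Ratio = (1/2440) / (1/400) = 10/61.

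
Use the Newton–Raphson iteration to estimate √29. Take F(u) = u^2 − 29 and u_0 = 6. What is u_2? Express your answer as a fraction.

F'(u) = 2u.
F(6) = 7, F'(6) = 12, so u_1 = 6 − 7/12 = 65/12.
F(65/12) = 49/144, F'(65/12) = 65/6, so u_2 = (65/12) − (49/144)/(65/6) = 8401/1560.

8401/1560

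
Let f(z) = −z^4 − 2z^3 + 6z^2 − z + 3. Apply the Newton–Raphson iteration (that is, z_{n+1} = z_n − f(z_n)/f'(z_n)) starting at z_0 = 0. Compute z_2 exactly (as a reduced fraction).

300/127

f'(z) = −4z^3 − 6z^2 + 12z − 1.
f(0) = 3, f'(0) = −1, so z_1 = 0 − 3/(−1) = 3.
f(3) = −81, f'(3) = −127, so z_2 = 3 − (−81)/(−127) = 300/127.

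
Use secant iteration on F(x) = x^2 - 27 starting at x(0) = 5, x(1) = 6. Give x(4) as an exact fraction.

F(5) = -2, F(6) = 9. x(2) = 6 - 9·(6 - 5)/(9 - (-2)) = 57/11.
F(6) = 9, F(57/11) = -18/121. x(3) = (57/11) - (-18/121)·((57/11) - 6)/((-18/121) - 9) = 213/41.
F(57/11) = -18/121, F(213/41) = -18/1681. x(4) = (213/41) - (-18/1681)·((213/41) - (57/11))/((-18/1681) - (-18/121)) = 1351/260.

1351/260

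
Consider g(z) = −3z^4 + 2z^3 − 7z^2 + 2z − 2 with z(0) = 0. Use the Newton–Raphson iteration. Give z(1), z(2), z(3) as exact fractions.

g'(z) = −12z^3 + 6z^2 − 14z + 2.
g(0) = −2, g'(0) = 2, so z(1) = 0 − (−2)/2 = 1.
g(1) = −8, g'(1) = −18, so z(2) = 1 − (−8)/(−18) = 5/9.
g(5/9) = −6544/2187, g'(5/9) = −1454/243, so z(3) = (5/9) − (−6544/2187)/(−1454/243) = 121/2181.

z(1) = 1, z(2) = 5/9, z(3) = 121/2181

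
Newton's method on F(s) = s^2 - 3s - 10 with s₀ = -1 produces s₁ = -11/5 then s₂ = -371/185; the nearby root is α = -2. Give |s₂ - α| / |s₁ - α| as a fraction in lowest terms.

s₁ - α = -11/5 - (-2) = -11/5 + 2 = -1/5, so |s₁ - α| = 1/5.
s₂ - α = -371/185 - (-2) = -371/185 + 2 = -1/185, so |s₂ - α| = 1/185.
Ratio = (1/185) / (1/5) = 1/37.

1/37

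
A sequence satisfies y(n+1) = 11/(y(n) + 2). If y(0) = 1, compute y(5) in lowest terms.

3531/1379

y(1) = 11/(1 + 2) = 11/3.
y(2) = 11/(11/3 + 2) = 33/17.
y(3) = 11/(33/17 + 2) = 187/67.
y(4) = 11/(187/67 + 2) = 737/321.
y(5) = 11/(737/321 + 2) = 3531/1379.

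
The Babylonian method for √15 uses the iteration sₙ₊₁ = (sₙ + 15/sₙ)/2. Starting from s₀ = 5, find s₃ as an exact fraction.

s₁ = (5 + 15/5)/2 = 4.
s₂ = (4 + 15/4)/2 = 31/8.
s₃ = (31/8 + 15/(31/8))/2 = 1921/496.

1921/496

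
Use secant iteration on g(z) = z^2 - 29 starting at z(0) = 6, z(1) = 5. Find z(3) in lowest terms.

g(6) = 7, g(5) = -4. z(2) = 5 - (-4)·(5 - 6)/((-4) - 7) = 59/11.
g(5) = -4, g(59/11) = -28/121. z(3) = (59/11) - (-28/121)·((59/11) - 5)/((-28/121) - (-4)) = 307/57.

307/57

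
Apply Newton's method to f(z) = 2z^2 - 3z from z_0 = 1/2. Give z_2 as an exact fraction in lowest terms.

f'(z) = 4z - 3.
f(1/2) = -1, f'(1/2) = -1, so z_1 = (1/2) - (-1)/(-1) = -1/2.
f(-1/2) = 2, f'(-1/2) = -5, so z_2 = (-1/2) - 2/(-5) = -1/10.

-1/10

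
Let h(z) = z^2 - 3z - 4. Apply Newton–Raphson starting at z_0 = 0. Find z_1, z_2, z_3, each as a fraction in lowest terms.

z_1 = -4/3, z_2 = -52/51, z_3 = -13108/13107

h'(z) = 2z - 3.
h(0) = -4, h'(0) = -3, so z_1 = 0 - (-4)/(-3) = -4/3.
h(-4/3) = 16/9, h'(-4/3) = -17/3, so z_2 = (-4/3) - (16/9)/(-17/3) = -52/51.
h(-52/51) = 256/2601, h'(-52/51) = -257/51, so z_3 = (-52/51) - (256/2601)/(-257/51) = -13108/13107.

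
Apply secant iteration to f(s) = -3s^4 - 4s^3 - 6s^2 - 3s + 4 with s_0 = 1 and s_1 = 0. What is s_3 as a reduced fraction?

256/307

f(1) = -12, f(0) = 4. s_2 = 0 - 4·(0 - 1)/(4 - (-12)) = 1/4.
f(0) = 4, f(1/4) = 717/256. s_3 = (1/4) - (717/256)·((1/4) - 0)/((717/256) - 4) = 256/307.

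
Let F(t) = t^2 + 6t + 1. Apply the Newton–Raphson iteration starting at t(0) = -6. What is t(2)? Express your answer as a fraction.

-1189/204

F'(t) = 2t + 6.
F(-6) = 1, F'(-6) = -6, so t(1) = (-6) - 1/(-6) = -35/6.
F(-35/6) = 1/36, F'(-35/6) = -17/3, so t(2) = (-35/6) - (1/36)/(-17/3) = -1189/204.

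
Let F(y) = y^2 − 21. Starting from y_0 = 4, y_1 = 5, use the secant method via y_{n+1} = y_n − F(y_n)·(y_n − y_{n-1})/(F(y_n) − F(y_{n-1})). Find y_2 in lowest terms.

41/9

F(4) = −5, F(5) = 4. y_2 = 5 − 4·(5 − 4)/(4 − (−5)) = 41/9.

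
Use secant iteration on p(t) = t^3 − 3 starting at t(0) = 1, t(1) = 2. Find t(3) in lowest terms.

p(1) = −2, p(2) = 5. t(2) = 2 − 5·(2 − 1)/(5 − (−2)) = 9/7.
p(2) = 5, p(9/7) = −300/343. t(3) = (9/7) − (−300/343)·((9/7) − 2)/((−300/343) − 5) = 561/403.

561/403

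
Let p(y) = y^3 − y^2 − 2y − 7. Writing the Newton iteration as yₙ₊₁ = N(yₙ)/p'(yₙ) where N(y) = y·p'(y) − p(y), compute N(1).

p'(y) = 3y^2 − 2y − 2.
N(y) = y·p'(y) − p(y) = y·(3y^2 − 2y − 2) − (y^3 − y^2 − 2y − 7) = 2y^3 − y^2 + 7.
N(1) = 8.

8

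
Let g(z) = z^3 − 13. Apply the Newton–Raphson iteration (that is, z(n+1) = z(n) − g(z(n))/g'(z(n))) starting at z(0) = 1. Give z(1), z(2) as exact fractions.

g'(z) = 3z^2.
g(1) = −12, g'(1) = 3, so z(1) = 1 − (−12)/3 = 5.
g(5) = 112, g'(5) = 75, so z(2) = 5 − 112/75 = 263/75.

z(1) = 5, z(2) = 263/75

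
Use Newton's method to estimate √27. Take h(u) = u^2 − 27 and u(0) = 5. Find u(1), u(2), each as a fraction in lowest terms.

u(1) = 26/5, u(2) = 1351/260

h'(u) = 2u.
h(5) = −2, h'(5) = 10, so u(1) = 5 − (−2)/10 = 26/5.
h(26/5) = 1/25, h'(26/5) = 52/5, so u(2) = (26/5) − (1/25)/(52/5) = 1351/260.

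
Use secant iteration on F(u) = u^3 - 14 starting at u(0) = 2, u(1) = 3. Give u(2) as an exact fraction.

F(2) = -6, F(3) = 13. u(2) = 3 - 13·(3 - 2)/(13 - (-6)) = 44/19.

44/19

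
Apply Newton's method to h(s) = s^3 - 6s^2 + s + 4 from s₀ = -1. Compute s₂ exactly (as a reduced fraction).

h'(s) = 3s^2 - 12s + 1.
h(-1) = -4, h'(-1) = 16, so s₁ = (-1) - (-4)/16 = -3/4.
h(-3/4) = -35/64, h'(-3/4) = 187/16, so s₂ = (-3/4) - (-35/64)/(187/16) = -263/374.

-263/374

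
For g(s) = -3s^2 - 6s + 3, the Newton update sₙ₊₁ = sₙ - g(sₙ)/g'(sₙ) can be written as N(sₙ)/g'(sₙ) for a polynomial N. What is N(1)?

-6

g'(s) = -6s - 6.
N(s) = s·g'(s) - g(s) = s·(-6s - 6) - (-3s^2 - 6s + 3) = -3s^2 - 3.
N(1) = -6.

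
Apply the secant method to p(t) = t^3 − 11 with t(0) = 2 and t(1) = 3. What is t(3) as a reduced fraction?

16025/7267

p(2) = −3, p(3) = 16. t(2) = 3 − 16·(3 − 2)/(16 − (−3)) = 41/19.
p(3) = 16, p(41/19) = −6528/6859. t(3) = (41/19) − (−6528/6859)·((41/19) − 3)/((−6528/6859) − 16) = 16025/7267.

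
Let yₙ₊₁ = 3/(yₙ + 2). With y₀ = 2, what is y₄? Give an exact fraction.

102/101

y₁ = 3/(2 + 2) = 3/4.
y₂ = 3/(3/4 + 2) = 12/11.
y₃ = 3/(12/11 + 2) = 33/34.
y₄ = 3/(33/34 + 2) = 102/101.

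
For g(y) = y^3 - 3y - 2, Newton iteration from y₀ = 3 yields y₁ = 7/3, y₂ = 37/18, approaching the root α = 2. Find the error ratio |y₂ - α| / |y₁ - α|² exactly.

1/2

y₁ - α = 7/3 - 2 = 1/3, so |y₁ - α| = 1/3.
y₂ - α = 37/18 - 2 = 1/18, so |y₂ - α| = 1/18.
|y₁ - α|² = 1/9.
Ratio = (1/18) / (1/9) = 1/2.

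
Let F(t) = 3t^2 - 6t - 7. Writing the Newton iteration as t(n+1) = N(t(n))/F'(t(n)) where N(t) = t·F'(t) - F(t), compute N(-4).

55

F'(t) = 6t - 6.
N(t) = t·F'(t) - F(t) = t·(6t - 6) - (3t^2 - 6t - 7) = 3t^2 + 7.
N(-4) = 55.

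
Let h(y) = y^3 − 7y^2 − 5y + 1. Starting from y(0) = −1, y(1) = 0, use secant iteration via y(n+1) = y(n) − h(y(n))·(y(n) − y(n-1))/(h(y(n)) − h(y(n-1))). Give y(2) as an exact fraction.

h(−1) = −2, h(0) = 1. y(2) = 0 − 1·(0 − (−1))/(1 − (−2)) = −1/3.

−1/3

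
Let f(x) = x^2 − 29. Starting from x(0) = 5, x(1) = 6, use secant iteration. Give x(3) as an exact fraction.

f(5) = −4, f(6) = 7. x(2) = 6 − 7·(6 − 5)/(7 − (−4)) = 59/11.
f(6) = 7, f(59/11) = −28/121. x(3) = (59/11) − (−28/121)·((59/11) − 6)/((−28/121) − 7) = 673/125.

673/125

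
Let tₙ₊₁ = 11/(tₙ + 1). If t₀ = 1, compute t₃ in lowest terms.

t₁ = 11/(1 + 1) = 11/2.
t₂ = 11/(11/2 + 1) = 22/13.
t₃ = 11/(22/13 + 1) = 143/35.

143/35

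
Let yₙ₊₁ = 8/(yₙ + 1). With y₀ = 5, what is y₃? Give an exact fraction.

56/31

y₁ = 8/(5 + 1) = 4/3.
y₂ = 8/(4/3 + 1) = 24/7.
y₃ = 8/(24/7 + 1) = 56/31.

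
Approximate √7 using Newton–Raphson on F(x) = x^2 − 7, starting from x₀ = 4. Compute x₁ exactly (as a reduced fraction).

F'(x) = 2x.
F(4) = 9, F'(4) = 8, so x₁ = 4 − 9/8 = 23/8.

23/8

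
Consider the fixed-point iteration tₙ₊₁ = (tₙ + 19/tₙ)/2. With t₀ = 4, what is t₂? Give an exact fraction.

2441/560

t₁ = (4 + 19/4)/2 = 35/8.
t₂ = (35/8 + 19/(35/8))/2 = 2441/560.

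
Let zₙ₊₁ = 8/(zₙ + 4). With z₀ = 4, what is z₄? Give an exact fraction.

28/19

z₁ = 8/(4 + 4) = 1.
z₂ = 8/(1 + 4) = 8/5.
z₃ = 8/(8/5 + 4) = 10/7.
z₄ = 8/(10/7 + 4) = 28/19.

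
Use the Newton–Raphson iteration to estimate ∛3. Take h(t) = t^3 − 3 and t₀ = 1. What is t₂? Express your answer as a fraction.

h'(t) = 3t^2.
h(1) = −2, h'(1) = 3, so t₁ = 1 − (−2)/3 = 5/3.
h(5/3) = 44/27, h'(5/3) = 25/3, so t₂ = (5/3) − (44/27)/(25/3) = 331/225.

331/225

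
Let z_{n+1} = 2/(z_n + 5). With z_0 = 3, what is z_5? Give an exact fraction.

z_1 = 2/(3 + 5) = 1/4.
z_2 = 2/(1/4 + 5) = 8/21.
z_3 = 2/(8/21 + 5) = 42/113.
z_4 = 2/(42/113 + 5) = 226/607.
z_5 = 2/(226/607 + 5) = 1214/3261.

1214/3261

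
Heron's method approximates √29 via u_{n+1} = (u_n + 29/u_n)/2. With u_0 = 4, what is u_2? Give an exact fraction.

u_1 = (4 + 29/4)/2 = 45/8.
u_2 = (45/8 + 29/(45/8))/2 = 3881/720.

3881/720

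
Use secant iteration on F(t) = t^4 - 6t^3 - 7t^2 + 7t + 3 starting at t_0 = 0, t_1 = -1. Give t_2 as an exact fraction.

F(0) = 3, F(-1) = -4. t_2 = (-1) - (-4)·((-1) - 0)/((-4) - 3) = -3/7.

-3/7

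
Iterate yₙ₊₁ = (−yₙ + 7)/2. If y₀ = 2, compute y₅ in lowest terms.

75/32

y₁ = (−2 + 7)/2 = 5/2.
y₂ = (−(5/2) + 7)/2 = 9/4.
y₃ = (−(9/4) + 7)/2 = 19/8.
y₄ = (−(19/8) + 7)/2 = 37/16.
y₅ = (−(37/16) + 7)/2 = 75/32.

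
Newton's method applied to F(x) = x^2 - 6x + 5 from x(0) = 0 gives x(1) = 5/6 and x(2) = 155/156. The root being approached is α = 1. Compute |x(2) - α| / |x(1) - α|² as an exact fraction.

3/13

x(1) - α = 5/6 - 1 = -1/6, so |x(1) - α| = 1/6.
x(2) - α = 155/156 - 1 = -1/156, so |x(2) - α| = 1/156.
|x(1) - α|² = 1/36.
Ratio = (1/156) / (1/36) = 3/13.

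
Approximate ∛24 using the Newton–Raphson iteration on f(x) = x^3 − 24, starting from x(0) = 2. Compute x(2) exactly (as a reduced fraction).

f'(x) = 3x^2.
f(2) = −16, f'(2) = 12, so x(1) = 2 − (−16)/12 = 10/3.
f(10/3) = 352/27, f'(10/3) = 100/3, so x(2) = (10/3) − (352/27)/(100/3) = 662/225.

662/225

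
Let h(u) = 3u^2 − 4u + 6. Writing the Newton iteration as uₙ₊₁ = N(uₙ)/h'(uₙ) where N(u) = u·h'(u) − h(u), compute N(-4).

h'(u) = 6u − 4.
N(u) = u·h'(u) − h(u) = u·(6u − 4) − (3u^2 − 4u + 6) = 3u^2 − 6.
N(-4) = 42.

42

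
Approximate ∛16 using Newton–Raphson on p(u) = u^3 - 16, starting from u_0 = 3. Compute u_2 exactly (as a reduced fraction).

250232/99225

p'(u) = 3u^2.
p(3) = 11, p'(3) = 27, so u_1 = 3 - 11/27 = 70/27.
p(70/27) = 28072/19683, p'(70/27) = 4900/243, so u_2 = (70/27) - (28072/19683)/(4900/243) = 250232/99225.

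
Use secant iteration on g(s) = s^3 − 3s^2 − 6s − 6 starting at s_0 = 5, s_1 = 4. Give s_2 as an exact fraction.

9/2

g(5) = 14, g(4) = −14. s_2 = 4 − (−14)·(4 − 5)/((−14) − 14) = 9/2.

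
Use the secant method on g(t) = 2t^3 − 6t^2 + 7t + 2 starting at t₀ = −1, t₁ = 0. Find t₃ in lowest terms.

g(−1) = −13, g(0) = 2. t₂ = 0 − 2·(0 − (−1))/(2 − (−13)) = −2/15.
g(0) = 2, g(−2/15) = 3224/3375. t₃ = (−2/15) − (3224/3375)·((−2/15) − 0)/((3224/3375) − 2) = −450/1763.

−450/1763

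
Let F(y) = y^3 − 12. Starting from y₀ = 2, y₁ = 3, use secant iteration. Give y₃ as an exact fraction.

F(2) = −4, F(3) = 15. y₂ = 3 − 15·(3 − 2)/(15 − (−4)) = 42/19.
F(3) = 15, F(42/19) = −8220/6859. y₃ = (42/19) − (−8220/6859)·((42/19) − 3)/((−8220/6859) − 15) = 5602/2469.

5602/2469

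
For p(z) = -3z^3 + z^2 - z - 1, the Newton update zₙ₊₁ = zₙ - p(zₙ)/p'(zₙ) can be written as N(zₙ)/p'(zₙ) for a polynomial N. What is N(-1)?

8

p'(z) = -9z^2 + 2z - 1.
N(z) = z·p'(z) - p(z) = z·(-9z^2 + 2z - 1) - (-3z^3 + z^2 - z - 1) = -6z^3 + z^2 + 1.
N(-1) = 8.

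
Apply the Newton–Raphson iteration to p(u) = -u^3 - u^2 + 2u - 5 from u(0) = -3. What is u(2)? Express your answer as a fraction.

p'(u) = -3u^2 - 2u + 2.
p(-3) = 7, p'(-3) = -19, so u(1) = (-3) - 7/(-19) = -50/19.
p(-50/19) = 7105/6859, p'(-50/19) = -4878/361, so u(2) = (-50/19) - (7105/6859)/(-4878/361) = -236795/92682.

-236795/92682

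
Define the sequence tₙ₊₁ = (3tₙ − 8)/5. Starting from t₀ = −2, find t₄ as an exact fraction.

−2338/625

t₁ = (3·(−2) − 8)/5 = −14/5.
t₂ = (3·(−14/5) − 8)/5 = −82/25.
t₃ = (3·(−82/25) − 8)/5 = −446/125.
t₄ = (3·(−446/125) − 8)/5 = −2338/625.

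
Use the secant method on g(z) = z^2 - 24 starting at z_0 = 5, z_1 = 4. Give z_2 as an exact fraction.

g(5) = 1, g(4) = -8. z_2 = 4 - (-8)·(4 - 5)/((-8) - 1) = 44/9.

44/9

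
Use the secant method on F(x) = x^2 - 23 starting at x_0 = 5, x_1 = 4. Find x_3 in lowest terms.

379/79

F(5) = 2, F(4) = -7. x_2 = 4 - (-7)·(4 - 5)/((-7) - 2) = 43/9.
F(4) = -7, F(43/9) = -14/81. x_3 = (43/9) - (-14/81)·((43/9) - 4)/((-14/81) - (-7)) = 379/79.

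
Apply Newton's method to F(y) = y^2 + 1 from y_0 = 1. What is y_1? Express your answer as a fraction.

0

F'(y) = 2y.
F(1) = 2, F'(1) = 2, so y_1 = 1 - 2/2 = 0.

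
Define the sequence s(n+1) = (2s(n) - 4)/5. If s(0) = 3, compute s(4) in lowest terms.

s(1) = (2·3 - 4)/5 = 2/5.
s(2) = (2·(2/5) - 4)/5 = -16/25.
s(3) = (2·(-16/25) - 4)/5 = -132/125.
s(4) = (2·(-132/125) - 4)/5 = -764/625.

-764/625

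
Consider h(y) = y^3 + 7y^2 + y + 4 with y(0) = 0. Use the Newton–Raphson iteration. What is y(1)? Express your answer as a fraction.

h'(y) = 3y^2 + 14y + 1.
h(0) = 4, h'(0) = 1, so y(1) = 0 − 4/1 = −4.

−4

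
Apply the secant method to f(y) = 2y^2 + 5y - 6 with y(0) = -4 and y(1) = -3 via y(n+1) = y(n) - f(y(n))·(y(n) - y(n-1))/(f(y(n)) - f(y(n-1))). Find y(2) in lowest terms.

f(-4) = 6, f(-3) = -3. y(2) = (-3) - (-3)·((-3) - (-4))/((-3) - 6) = -10/3.

-10/3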